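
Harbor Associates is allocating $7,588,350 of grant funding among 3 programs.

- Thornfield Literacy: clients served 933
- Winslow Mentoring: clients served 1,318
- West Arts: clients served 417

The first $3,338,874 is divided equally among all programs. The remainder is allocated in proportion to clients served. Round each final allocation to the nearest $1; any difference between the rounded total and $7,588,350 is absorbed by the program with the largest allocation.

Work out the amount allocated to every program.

First tranche $3,338,874 split equally: $1,112,958 each.
Remainder $4,249,476 by clients served (total 2,668): Thornfield Literacy 1,486,042.39 → $1,486,042; Winslow Mentoring 2,099,253.89 → $2,099,254; West Arts 664,179.72 → $664,180.
Totals: Thornfield Literacy $1,112,958 + $1,486,042 = $2,599,000; Winslow Mentoring $1,112,958 + $2,099,254 = $3,212,212; West Arts $1,112,958 + $664,180 = $1,777,138.

Thornfield Literacy: $2,599,000 · Winslow Mentoring: $3,212,212 · West Arts: $1,777,138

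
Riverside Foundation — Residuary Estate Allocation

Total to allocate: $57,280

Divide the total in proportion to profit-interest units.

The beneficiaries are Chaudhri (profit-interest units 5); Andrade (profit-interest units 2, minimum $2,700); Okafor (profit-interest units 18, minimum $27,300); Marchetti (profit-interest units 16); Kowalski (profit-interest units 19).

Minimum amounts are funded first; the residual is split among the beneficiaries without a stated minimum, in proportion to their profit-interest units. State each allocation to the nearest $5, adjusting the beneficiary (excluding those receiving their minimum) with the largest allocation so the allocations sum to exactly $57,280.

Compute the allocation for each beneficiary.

Guaranteed amounts: Andrade $2,700; Okafor $27,300. Remaining pool $27,280.
Remaining pool split over remaining profit-interest units 40: Chaudhri 3,410.00 → $3,410; Marchetti 10,912.00 → $10,910; Kowalski 12,958.00 → $12,960.

Chaudhri: $3,410 · Andrade: $2,700 · Okafor: $27,300 · Marchetti: $10,910 · Kowalski: $12,960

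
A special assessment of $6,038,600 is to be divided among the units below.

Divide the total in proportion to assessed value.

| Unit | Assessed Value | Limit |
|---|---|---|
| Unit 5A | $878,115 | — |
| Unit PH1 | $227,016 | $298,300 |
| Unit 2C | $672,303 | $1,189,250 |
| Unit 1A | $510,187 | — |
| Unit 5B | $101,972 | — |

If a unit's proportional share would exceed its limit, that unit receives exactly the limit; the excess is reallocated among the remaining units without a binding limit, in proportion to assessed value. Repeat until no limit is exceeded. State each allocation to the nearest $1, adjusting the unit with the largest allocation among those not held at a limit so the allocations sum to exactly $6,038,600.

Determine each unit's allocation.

Assessed value total: 2,389,593.
Unconstrained shares: Unit 5A 2,219,032.80; Unit PH1 573,678.79; Unit 2C 1,698,937.39; Unit 1A 1,289,263.58; Unit 5B 257,687.45.
Capped: Unit PH1 ($298,300), Unit 2C ($1,189,250); residual $4,551,050 reallocated over remaining assessed value 1,490,274.
Shares after redistribution: Unit 5A 2,681,617.79 → $2,681,618; Unit 1A 1,558,026.61 → $1,558,027; Unit 5B 311,405.60 → $311,406.
Rounding difference −$1 applied to Unit 5A → $2,681,617.

Unit 5A: $2,681,617 | Unit PH1: $298,300 | Unit 2C: $1,189,250 | Unit 1A: $1,558,027 | Unit 5B: $311,406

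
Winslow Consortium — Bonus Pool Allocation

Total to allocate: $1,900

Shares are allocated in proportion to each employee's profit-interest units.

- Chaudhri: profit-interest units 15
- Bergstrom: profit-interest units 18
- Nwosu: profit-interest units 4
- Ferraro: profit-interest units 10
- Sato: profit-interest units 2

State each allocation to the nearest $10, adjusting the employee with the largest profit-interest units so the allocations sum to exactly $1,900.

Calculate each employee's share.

Combined profit-interest units = 49.
Pro-rata amounts: Chaudhri 15/49 × $1,900 = 581.63; Bergstrom 18/49 × $1,900 = 697.96; Nwosu 4/49 × $1,900 = 155.10; Ferraro 10/49 × $1,900 = 387.76; Sato 2/49 × $1,900 = 77.55.
After rounding ($10): Chaudhri $580; Bergstrom $700; Nwosu $160; Ferraro $390; Sato $80. Sum = $1,910.
Difference $1,900 − $1,910 = −$10 applied to largest profit-interest units (Bergstrom): Bergstrom becomes $690.

Chaudhri: $580 · Bergstrom: $690 · Nwosu: $160 · Ferraro: $390 · Sato: $80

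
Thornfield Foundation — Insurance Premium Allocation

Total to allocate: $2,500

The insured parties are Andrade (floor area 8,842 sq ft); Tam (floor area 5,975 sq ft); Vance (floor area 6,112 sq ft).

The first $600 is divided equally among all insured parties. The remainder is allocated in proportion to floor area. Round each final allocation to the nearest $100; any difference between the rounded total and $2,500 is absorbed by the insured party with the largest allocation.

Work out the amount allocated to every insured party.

Equal tier: $600 ÷ 3 = $200 apiece.
Remainder $1,900 by floor area (total 20,929): Andrade 802.70 → $800; Tam 542.43 → $500; Vance 554.87 → $600.
Totals: Andrade $200 + $800 = $1,000; Tam $200 + $500 = $700; Vance $200 + $600 = $800.

Andrade: $1,000 · Tam: $700 · Vance: $800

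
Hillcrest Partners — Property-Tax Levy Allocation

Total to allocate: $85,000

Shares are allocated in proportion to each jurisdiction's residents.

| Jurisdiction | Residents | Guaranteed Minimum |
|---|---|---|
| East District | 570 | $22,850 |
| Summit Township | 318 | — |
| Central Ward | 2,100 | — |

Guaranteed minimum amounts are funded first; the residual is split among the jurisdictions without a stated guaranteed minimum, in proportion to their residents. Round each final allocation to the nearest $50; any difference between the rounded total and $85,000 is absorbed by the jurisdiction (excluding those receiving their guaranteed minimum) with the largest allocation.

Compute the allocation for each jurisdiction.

Minimums first: East District $22,850. Balance $62,150.
Balance split over remaining residents 2,418: Summit Township 8,173.57 → $8,150; Central Ward 53,976.43 → $54,000.

East District: $22,850 · Summit Township: $8,150 · Central Ward: $54,000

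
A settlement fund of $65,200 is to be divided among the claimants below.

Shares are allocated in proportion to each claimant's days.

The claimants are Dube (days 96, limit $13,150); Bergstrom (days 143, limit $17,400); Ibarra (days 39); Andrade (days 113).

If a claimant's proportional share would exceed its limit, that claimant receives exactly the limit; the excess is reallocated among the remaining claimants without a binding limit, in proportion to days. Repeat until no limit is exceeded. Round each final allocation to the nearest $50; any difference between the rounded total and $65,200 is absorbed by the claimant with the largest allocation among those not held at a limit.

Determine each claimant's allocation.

Dube: $13,150 · Bergstrom: $17,400 · Ibarra: $8,900 · Andrade: $25,750

Combined days = 391.
Proportional shares (ignoring caps): Dube 16,008.18; Bergstrom 23,845.52; Ibarra 6,503.32; Andrade 18,842.97.
Capped: Dube ($13,150), Bergstrom ($17,400); residual $34,650 reallocated over remaining days 152.
Shares after redistribution: Ibarra 8,890.46 → $8,900; Andrade 25,759.54 → $25,750.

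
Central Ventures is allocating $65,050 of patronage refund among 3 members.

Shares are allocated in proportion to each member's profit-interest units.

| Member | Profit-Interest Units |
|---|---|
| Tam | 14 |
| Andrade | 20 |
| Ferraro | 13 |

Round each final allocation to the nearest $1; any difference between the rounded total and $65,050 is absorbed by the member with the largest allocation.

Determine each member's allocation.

Tam: $19,377 | Andrade: $27,680 | Ferraro: $17,993

Combined profit-interest units = 47.
Pro-rata amounts: Tam 14/47 × $65,050 = 19,376.60; Andrade 20/47 × $65,050 = 27,680.85; Ferraro 13/47 × $65,050 = 17,992.55.
After rounding ($1): Tam $19,377; Andrade $27,681; Ferraro $17,993. Sum = $65,051.
Difference $65,050 − $65,051 = −$1 applied to largest allocation (Andrade): Andrade becomes $27,680.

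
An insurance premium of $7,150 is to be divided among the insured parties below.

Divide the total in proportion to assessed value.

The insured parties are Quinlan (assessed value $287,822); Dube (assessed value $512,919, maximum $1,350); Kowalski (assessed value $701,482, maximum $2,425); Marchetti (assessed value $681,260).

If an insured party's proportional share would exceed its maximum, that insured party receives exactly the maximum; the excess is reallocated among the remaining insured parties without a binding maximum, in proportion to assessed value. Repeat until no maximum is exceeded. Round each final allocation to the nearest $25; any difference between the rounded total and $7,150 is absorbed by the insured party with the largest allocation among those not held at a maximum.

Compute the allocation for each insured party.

Quinlan: $1,000; Dube: $1,350; Kowalski: $2,425; Marchetti: $2,375

Assessed value total: 2,183,483.
Pro-rata shares before constraints: Quinlan 942.50; Dube 1,679.60; Kowalski 2,297.06; Marchetti 2,230.84.
Capped: Dube ($1,350); residual $5,800 reallocated over remaining assessed value 1,670,564.
Capped: Kowalski ($2,425); residual $3,375 reallocated over remaining assessed value 969,082.
Redistributed shares: Quinlan 1,002.39 → $1,000; Marchetti 2,372.61 → $2,375.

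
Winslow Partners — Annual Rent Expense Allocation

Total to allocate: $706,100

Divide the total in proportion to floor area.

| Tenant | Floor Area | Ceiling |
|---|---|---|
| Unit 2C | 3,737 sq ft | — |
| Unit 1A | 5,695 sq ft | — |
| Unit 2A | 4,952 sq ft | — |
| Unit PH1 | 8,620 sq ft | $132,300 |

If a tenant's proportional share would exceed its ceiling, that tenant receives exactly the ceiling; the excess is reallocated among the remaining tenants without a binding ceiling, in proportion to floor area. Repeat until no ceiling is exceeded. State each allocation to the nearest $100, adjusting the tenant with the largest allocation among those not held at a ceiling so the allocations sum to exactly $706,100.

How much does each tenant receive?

Unit 2C: $149,100 · Unit 1A: $227,200 · Unit 2A: $197,500 · Unit PH1: $132,300

Combined floor area = 23,004.
Pro-rata shares before constraints: Unit 2C 114,705.95; Unit 1A 174,806.10; Unit 2A 151,999.97; Unit PH1 264,587.98.
Capped: Unit PH1 ($132,300); residual $573,800 reallocated over remaining floor area 14,384.
Shares after redistribution: Unit 2C 149,074.71 → $149,100; Unit 1A 227,182.36 → $227,200; Unit 2A 197,542.94 → $197,500.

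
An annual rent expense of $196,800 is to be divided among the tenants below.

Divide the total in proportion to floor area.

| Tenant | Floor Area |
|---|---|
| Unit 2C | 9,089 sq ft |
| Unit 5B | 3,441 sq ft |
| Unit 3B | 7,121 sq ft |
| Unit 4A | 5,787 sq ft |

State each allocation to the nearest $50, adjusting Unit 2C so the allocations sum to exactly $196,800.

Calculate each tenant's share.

Unit 2C: $70,350 | Unit 5B: $26,600 | Unit 3B: $55,100 | Unit 4A: $44,750

Total floor area = 25,438.
Pro-rata amounts: Unit 2C 9,089/25,438 × $196,800 = 70,316.66; Unit 5B 3,441/25,438 × $196,800 = 26,621.15; Unit 3B 7,121/25,438 × $196,800 = 55,091.31; Unit 4A 5,787/25,438 × $196,800 = 44,770.88.
At nearest $50: Unit 2C $70,300; Unit 5B $26,600; Unit 3B $55,100; Unit 4A $44,750. Sum = $196,750.
Difference $196,800 − $196,750 = +$50 applied to Unit 2C: Unit 2C becomes $70,350.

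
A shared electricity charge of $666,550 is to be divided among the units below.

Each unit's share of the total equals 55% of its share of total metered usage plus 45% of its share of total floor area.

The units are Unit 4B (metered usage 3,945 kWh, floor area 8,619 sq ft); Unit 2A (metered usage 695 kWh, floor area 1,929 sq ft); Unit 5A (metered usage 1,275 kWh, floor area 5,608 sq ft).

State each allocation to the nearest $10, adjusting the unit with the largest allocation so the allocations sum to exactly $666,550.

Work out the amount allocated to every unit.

Unit 4B: $404,520 | Unit 2A: $78,890 | Unit 5A: $183,140

Totals — metered usage 5,915, floor area 16,156.
Combined weights (55% metered usage + 45% floor area): Unit 4B 0.6069; Unit 2A 0.1184; Unit 5A 0.2748.
Proportional shares: Unit 4B 404,522.76; Unit 2A 78,888.26; Unit 5A 183,138.98.
At nearest $10: Unit 4B $404,520; Unit 2A $78,890; Unit 5A $183,140. Sum = $666,550.
No rounding difference to absorb.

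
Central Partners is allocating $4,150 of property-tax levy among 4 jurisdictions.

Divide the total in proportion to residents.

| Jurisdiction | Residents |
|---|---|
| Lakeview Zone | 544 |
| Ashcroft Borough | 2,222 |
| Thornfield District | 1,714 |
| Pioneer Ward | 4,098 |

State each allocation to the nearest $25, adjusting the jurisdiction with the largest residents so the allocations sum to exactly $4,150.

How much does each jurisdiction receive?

Residents total: 544 + 2,222 + 1,714 + 4,098 = 8,578.
Pro-rata amounts: Lakeview Zone 263.18; Ashcroft Borough 1,074.99; Thornfield District 829.23; Pioneer Ward 1,982.60.
Rounded to nearest $25: Lakeview Zone $275; Ashcroft Borough $1,075; Thornfield District $825; Pioneer Ward $1,975. Sum = $4,150.
Sum already equals the total — no adjustment.

Lakeview Zone: $275 | Ashcroft Borough: $1,075 | Thornfield District: $825 | Pioneer Ward: $1,975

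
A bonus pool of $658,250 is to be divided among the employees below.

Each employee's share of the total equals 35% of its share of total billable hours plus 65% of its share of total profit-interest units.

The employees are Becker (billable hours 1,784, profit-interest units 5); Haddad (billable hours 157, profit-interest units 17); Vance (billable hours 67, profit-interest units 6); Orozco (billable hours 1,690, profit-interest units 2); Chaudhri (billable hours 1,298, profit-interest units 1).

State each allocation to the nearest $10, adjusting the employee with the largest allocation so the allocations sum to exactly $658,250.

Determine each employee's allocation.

Totals — billable hours 4,996, profit-interest units 31.
Blended shares (35% billable hours + 65% profit-interest units): Becker 0.2298; Haddad 0.3675; Vance 0.1305; Orozco 0.1603; Chaudhri 0.1119.
Raw shares: Becker 151,278.16; Haddad 241,874.23; Vance 85,901.76; Orozco 105,537.35; Chaudhri 73,658.50.
At nearest $10: Becker $151,280; Haddad $241,870; Vance $85,900; Orozco $105,540; Chaudhri $73,660. Sum = $658,250.
Sum already equals the total — no adjustment.

Becker: $151,280 | Haddad: $241,870 | Vance: $85,900 | Orozco: $105,540 | Chaudhri: $73,660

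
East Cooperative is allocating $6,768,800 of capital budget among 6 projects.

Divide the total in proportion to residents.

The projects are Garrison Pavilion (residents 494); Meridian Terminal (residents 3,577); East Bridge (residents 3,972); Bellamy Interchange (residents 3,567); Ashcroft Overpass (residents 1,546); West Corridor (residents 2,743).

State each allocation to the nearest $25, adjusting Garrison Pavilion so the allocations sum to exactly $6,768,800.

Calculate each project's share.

Combined residents = 15,899.
Proportional shares: Garrison Pavilion 494/15,899 × $6,768,800 = 210,314.31; Meridian Terminal 3,577/15,899 × $6,768,800 = 1,522,862.92; East Bridge 3,972/15,899 × $6,768,800 = 1,691,029.22; Bellamy Interchange 3,567/15,899 × $6,768,800 = 1,518,605.55; Ashcroft Overpass 1,546/15,899 × $6,768,800 = 658,190.13; West Corridor 2,743/15,899 × $6,768,800 = 1,167,797.87.
At nearest $25: Garrison Pavilion $210,325; Meridian Terminal $1,522,875; East Bridge $1,691,025; Bellamy Interchange $1,518,600; Ashcroft Overpass $658,200; West Corridor $1,167,800. Sum = $6,768,825.
Difference $6,768,800 − $6,768,825 = −$25 applied to Garrison Pavilion: Garrison Pavilion becomes $210,300.

Garrison Pavilion: $210,300 | Meridian Terminal: $1,522,875 | East Bridge: $1,691,025 | Bellamy Interchange: $1,518,600 | Ashcroft Overpass: $658,200 | West Corridor: $1,167,800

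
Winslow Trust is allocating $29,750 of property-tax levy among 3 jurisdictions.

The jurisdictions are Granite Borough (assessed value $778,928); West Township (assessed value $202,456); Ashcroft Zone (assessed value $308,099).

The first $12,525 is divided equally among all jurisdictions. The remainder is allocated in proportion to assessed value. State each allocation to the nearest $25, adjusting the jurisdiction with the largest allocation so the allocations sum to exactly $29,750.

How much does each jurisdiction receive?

$12,525 shared equally gives $4,175 per jurisdiction.
Remainder $17,225 by assessed value (total 1,289,483): Granite Borough 10,404.97 → $10,400; West Township 2,704.42 → $2,700; Ashcroft Zone 4,115.61 → $4,125.
Totals: Granite Borough $4,175 + $10,400 = $14,575; West Township $4,175 + $2,700 = $6,875; Ashcroft Zone $4,175 + $4,125 = $8,300.

Granite Borough: $14,575; West Township: $6,875; Ashcroft Zone: $8,300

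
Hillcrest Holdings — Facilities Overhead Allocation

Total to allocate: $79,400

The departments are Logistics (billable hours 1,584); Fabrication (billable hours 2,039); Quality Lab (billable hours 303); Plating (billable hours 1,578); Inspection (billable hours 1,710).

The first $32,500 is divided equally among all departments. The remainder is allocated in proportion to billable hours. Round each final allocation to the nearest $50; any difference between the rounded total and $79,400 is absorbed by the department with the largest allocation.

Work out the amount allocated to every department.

$32,500 shared equally gives $6,500 per department.
Remainder $46,900 by billable hours (total 7,214): Logistics 10,297.98 → $10,300; Fabrication 13,256.04 → $13,250; Quality Lab 1,969.88 → $1,950; Plating 10,258.97 → $10,250; Inspection 11,117.13 → $11,100.
Rounding difference +$50 on remainder applied to Fabrication.
Totals: Logistics $6,500 + $10,300 = $16,800; Fabrication $6,500 + $13,300 = $19,800; Quality Lab $6,500 + $1,950 = $8,450; Plating $6,500 + $10,250 = $16,750; Inspection $6,500 + $11,100 = $17,600.

Logistics: $16,800; Fabrication: $19,800; Quality Lab: $8,450; Plating: $16,750; Inspection: $17,600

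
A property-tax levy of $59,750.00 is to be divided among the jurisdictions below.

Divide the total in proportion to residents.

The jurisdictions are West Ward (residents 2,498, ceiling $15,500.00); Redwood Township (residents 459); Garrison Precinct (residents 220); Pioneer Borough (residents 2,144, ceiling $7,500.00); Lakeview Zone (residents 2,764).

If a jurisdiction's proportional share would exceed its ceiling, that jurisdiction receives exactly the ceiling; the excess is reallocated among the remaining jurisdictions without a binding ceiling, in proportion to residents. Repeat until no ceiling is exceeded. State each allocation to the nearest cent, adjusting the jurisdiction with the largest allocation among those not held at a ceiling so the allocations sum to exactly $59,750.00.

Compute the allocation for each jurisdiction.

West Ward: $15,500.00 · Redwood Township: $4,899.29 · Garrison Precinct: $2,348.24 · Pioneer Borough: $7,500.00 · Lakeview Zone: $29,502.47

Total residents = 8,085.
Pro-rata shares before constraints: West Ward 18,460.7916; Redwood Township 3,392.11503; Garrison Precinct 1,625.8503; Pioneer Borough 15,844.6506; Lakeview Zone 20,426.5925.
Cap binds for West Ward ($15,500.00), Pioneer Borough ($7,500.00); balance $36,750.00 reallocated over remaining residents 3,443.
Remaining shares: Redwood Township 4,899.2884 → $4,899.29; Garrison Precinct 2,348.2428 → $2,348.24; Lakeview Zone 29,502.4688 → $29,502.47.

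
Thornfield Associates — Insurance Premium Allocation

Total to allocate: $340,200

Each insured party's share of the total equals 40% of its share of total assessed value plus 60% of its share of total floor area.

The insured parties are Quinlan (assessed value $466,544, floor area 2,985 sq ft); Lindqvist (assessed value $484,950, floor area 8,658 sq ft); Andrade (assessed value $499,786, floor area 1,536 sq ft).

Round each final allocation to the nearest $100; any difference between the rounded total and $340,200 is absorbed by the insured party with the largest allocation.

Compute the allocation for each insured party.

Totals — assessed value 1,451,280, floor area 13,179.
Blended shares (40% assessed value + 60% floor area): Quinlan 0.2645; Lindqvist 0.5278; Andrade 0.2077.
Unrounded shares: Quinlan 89,978.24; Lindqvist 179,569.08; Andrade 70,652.68.
Rounded to nearest $100: Quinlan $90,000; Lindqvist $179,600; Andrade $70,700. Sum = $340,300.
Difference $340,200 − $340,300 = −$100 applied to largest allocation (Lindqvist): Lindqvist becomes $179,500.

Quinlan: $90,000 | Lindqvist: $179,500 | Andrade: $70,700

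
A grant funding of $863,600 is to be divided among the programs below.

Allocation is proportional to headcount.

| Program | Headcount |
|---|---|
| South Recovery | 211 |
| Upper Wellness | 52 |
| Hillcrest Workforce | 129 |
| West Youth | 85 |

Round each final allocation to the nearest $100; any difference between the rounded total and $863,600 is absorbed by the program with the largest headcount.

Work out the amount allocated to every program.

Headcount total: 211 + 52 + 129 + 85 = 477.
Raw shares: South Recovery 382,011.74; Upper Wellness 94,145.07; Hillcrest Workforce 233,552.20; West Youth 153,890.99.
After rounding ($100): South Recovery $382,000; Upper Wellness $94,100; Hillcrest Workforce $233,600; West Youth $153,900. Sum = $863,600.
No rounding difference to absorb.

South Recovery: $382,000 · Upper Wellness: $94,100 · Hillcrest Workforce: $233,600 · West Youth: $153,900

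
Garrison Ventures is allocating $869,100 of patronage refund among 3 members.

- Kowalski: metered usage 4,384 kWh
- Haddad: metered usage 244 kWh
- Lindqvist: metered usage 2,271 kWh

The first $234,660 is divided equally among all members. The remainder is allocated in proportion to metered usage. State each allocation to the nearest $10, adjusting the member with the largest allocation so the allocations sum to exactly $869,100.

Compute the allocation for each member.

Kowalski: $481,380 | Haddad: $100,660 | Lindqvist: $287,060

$234,660 shared equally gives $78,220 per member.
Remainder $634,440 by metered usage (total 6,899): Kowalski 403,157.70 → $403,160; Haddad 22,438.52 → $22,440; Lindqvist 208,843.78 → $208,840.
Totals: Kowalski $78,220 + $403,160 = $481,380; Haddad $78,220 + $22,440 = $100,660; Lindqvist $78,220 + $208,840 = $287,060.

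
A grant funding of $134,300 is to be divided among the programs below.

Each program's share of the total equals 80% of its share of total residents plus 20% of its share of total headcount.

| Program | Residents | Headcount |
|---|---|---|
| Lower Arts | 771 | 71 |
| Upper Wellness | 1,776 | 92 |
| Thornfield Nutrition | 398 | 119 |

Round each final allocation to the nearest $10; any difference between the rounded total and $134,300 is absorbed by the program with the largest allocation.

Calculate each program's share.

Residents total 2,945; headcount total 282.
Composite weights (80% residents + 20% headcount): Lower Arts 0.2598; Upper Wellness 0.5477; Thornfield Nutrition 0.1925.
Proportional shares: Lower Arts 34,890.38; Upper Wellness 73,555.18; Thornfield Nutrition 25,854.44.
After rounding ($10): Lower Arts $34,890; Upper Wellness $73,560; Thornfield Nutrition $25,850. Sum = $134,300.
Rounded total matches; no reconciliation needed.

Lower Arts: $34,890 | Upper Wellness: $73,560 | Thornfield Nutrition: $25,850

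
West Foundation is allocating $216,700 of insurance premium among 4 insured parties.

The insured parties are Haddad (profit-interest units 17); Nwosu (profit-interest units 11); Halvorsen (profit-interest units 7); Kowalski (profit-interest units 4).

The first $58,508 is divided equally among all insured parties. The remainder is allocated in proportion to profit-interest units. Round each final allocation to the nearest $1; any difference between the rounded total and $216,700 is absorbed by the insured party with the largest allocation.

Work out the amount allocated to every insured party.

Haddad: $83,583; Nwosu: $59,245; Halvorsen: $43,020; Kowalski: $30,852

$58,508 shared equally gives $14,627 per insured party.
Remainder $158,192 by profit-interest units (total 39): Haddad 68,955.49 → $68,955; Nwosu 44,618.26 → $44,618; Halvorsen 28,393.44 → $28,393; Kowalski 16,224.82 → $16,225.
Rounding difference +$1 on remainder applied to Haddad.
Totals: Haddad $14,627 + $68,956 = $83,583; Nwosu $14,627 + $44,618 = $59,245; Halvorsen $14,627 + $28,393 = $43,020; Kowalski $14,627 + $16,225 = $30,852.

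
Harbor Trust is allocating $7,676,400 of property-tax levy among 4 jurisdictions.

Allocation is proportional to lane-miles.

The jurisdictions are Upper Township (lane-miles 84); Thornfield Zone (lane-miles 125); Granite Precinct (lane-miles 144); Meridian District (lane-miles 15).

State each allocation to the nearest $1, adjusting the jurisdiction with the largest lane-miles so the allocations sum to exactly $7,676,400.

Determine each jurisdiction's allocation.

Total lane-miles = 368.
Pro-rata amounts: Upper Township 84/368 × $7,676,400 = 1,752,221.74; Thornfield Zone 125/368 × $7,676,400 = 2,607,472.83; Granite Precinct 144/368 × $7,676,400 = 3,003,808.70; Meridian District 15/368 × $7,676,400 = 312,896.74.
After rounding ($1): Upper Township $1,752,222; Thornfield Zone $2,607,473; Granite Precinct $3,003,809; Meridian District $312,897. Sum = $7,676,401.
Difference $7,676,400 − $7,676,401 = −$1 applied to largest lane-miles (Granite Precinct): Granite Precinct becomes $3,003,808.

Upper Township: $1,752,222; Thornfield Zone: $2,607,473; Granite Precinct: $3,003,808; Meridian District: $312,897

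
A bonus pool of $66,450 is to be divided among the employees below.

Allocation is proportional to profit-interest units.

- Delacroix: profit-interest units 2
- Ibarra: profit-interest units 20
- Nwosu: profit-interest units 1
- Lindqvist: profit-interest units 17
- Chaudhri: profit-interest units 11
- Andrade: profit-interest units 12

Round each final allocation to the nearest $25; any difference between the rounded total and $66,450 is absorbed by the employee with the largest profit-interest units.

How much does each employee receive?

Delacroix: $2,100 · Ibarra: $21,125 · Nwosu: $1,050 · Lindqvist: $17,925 · Chaudhri: $11,600 · Andrade: $12,650

Profit-interest units total: 63.
Unrounded shares: Delacroix 2/63 × $66,450 = 2,109.52; Ibarra 20/63 × $66,450 = 21,095.24; Nwosu 1/63 × $66,450 = 1,054.76; Lindqvist 17/63 × $66,450 = 17,930.95; Chaudhri 11/63 × $66,450 = 11,602.38; Andrade 12/63 × $66,450 = 12,657.14.
Rounded to nearest $25: Delacroix $2,100; Ibarra $21,100; Nwosu $1,050; Lindqvist $17,925; Chaudhri $11,600; Andrade $12,650. Sum = $66,425.
Difference $66,450 − $66,425 = +$25 applied to largest profit-interest units (Ibarra): Ibarra becomes $21,125.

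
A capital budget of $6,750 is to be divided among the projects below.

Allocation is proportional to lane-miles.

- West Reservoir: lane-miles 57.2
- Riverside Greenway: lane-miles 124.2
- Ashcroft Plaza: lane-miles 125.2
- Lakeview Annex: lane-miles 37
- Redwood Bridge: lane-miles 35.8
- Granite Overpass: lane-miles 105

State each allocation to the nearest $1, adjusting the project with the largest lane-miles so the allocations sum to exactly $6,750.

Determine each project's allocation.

Total lane-miles = 484.4.
Proportional shares: West Reservoir 57.2/484.4 × $6,750 = 797.07; Riverside Greenway 124.2/484.4 × $6,750 = 1,730.70; Ashcroft Plaza 125.2/484.4 × $6,750 = 1,744.63; Lakeview Annex 37/484.4 × $6,750 = 515.59; Redwood Bridge 35.8/484.4 × $6,750 = 498.86; Granite Overpass 105/484.4 × $6,750 = 1,463.15.
After rounding ($1): West Reservoir $797; Riverside Greenway $1,731; Ashcroft Plaza $1,745; Lakeview Annex $516; Redwood Bridge $499; Granite Overpass $1,463. Sum = $6,751.
Difference $6,750 − $6,751 = −$1 applied to largest lane-miles (Ashcroft Plaza): Ashcroft Plaza becomes $1,744.

West Reservoir: $797; Riverside Greenway: $1,731; Ashcroft Plaza: $1,744; Lakeview Annex: $516; Redwood Bridge: $499; Granite Overpass: $1,463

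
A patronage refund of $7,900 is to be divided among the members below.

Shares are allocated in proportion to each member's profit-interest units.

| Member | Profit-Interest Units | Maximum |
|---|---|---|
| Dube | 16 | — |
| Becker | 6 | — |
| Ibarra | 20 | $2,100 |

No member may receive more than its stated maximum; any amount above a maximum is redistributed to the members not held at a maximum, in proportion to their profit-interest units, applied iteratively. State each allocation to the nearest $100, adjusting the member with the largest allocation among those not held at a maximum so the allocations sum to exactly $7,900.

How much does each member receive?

Total profit-interest units = 42.
Pro-rata shares before constraints: Dube 3,009.52; Becker 1,128.57; Ibarra 3,761.90.
Capped: Ibarra ($2,100); residual $5,800 reallocated over remaining profit-interest units 22.
Shares after redistribution: Dube 4,218.18 → $4,200; Becker 1,581.82 → $1,600.

Dube: $4,200 · Becker: $1,600 · Ibarra: $2,100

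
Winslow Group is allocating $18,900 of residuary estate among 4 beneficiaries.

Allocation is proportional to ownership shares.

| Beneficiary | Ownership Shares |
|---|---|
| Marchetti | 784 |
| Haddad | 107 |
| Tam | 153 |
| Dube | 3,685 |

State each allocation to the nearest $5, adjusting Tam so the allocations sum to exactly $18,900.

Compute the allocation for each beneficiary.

Sum of ownership shares: 4,729.
Pro-rata amounts: Marchetti 784/4,729 × $18,900 = 3,133.35; Haddad 107/4,729 × $18,900 = 427.64; Tam 153/4,729 × $18,900 = 611.48; Dube 3,685/4,729 × $18,900 = 14,727.53.
At nearest $5: Marchetti $3,135; Haddad $430; Tam $610; Dube $14,730. Sum = $18,905.
Difference $18,900 − $18,905 = −$5 applied to Tam: Tam becomes $605.

Marchetti: $3,135; Haddad: $430; Tam: $605; Dube: $14,730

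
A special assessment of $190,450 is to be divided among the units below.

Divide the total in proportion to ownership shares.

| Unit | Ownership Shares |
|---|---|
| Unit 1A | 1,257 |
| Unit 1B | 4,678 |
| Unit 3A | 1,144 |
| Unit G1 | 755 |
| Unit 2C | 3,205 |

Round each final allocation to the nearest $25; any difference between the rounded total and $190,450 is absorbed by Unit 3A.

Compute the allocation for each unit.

Unit 1A: $21,675 | Unit 1B: $80,700 | Unit 3A: $19,750 | Unit G1: $13,025 | Unit 2C: $55,300

Ownership shares total: 11,039.
Proportional shares: Unit 1A 1,257/11,039 × $190,450 = 21,686.35; Unit 1B 4,678/11,039 × $190,450 = 80,707.05; Unit 3A 1,144/11,039 × $190,450 = 19,736.82; Unit G1 755/11,039 × $190,450 = 13,025.61; Unit 2C 3,205/11,039 × $190,450 = 55,294.16.
After rounding ($25): Unit 1A $21,675; Unit 1B $80,700; Unit 3A $19,725; Unit G1 $13,025; Unit 2C $55,300. Sum = $190,425.
Difference $190,450 − $190,425 = +$25 applied to Unit 3A: Unit 3A becomes $19,750.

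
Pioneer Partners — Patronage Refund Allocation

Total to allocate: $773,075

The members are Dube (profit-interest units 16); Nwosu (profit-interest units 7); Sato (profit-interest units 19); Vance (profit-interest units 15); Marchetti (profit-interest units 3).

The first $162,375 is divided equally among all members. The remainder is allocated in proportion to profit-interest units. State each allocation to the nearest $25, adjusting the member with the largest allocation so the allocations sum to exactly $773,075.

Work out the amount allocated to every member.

$162,375 shared equally gives $32,475 per member.
Remainder $610,700 by profit-interest units (total 60): Dube 162,853.33 → $162,850; Nwosu 71,248.33 → $71,250; Sato 193,388.33 → $193,400; Vance 152,675.00 → $152,675; Marchetti 30,535.00 → $30,525.
Totals: Dube $32,475 + $162,850 = $195,325; Nwosu $32,475 + $71,250 = $103,725; Sato $32,475 + $193,400 = $225,875; Vance $32,475 + $152,675 = $185,150; Marchetti $32,475 + $30,525 = $63,000.

Dube: $195,325; Nwosu: $103,725; Sato: $225,875; Vance: $185,150; Marchetti: $63,000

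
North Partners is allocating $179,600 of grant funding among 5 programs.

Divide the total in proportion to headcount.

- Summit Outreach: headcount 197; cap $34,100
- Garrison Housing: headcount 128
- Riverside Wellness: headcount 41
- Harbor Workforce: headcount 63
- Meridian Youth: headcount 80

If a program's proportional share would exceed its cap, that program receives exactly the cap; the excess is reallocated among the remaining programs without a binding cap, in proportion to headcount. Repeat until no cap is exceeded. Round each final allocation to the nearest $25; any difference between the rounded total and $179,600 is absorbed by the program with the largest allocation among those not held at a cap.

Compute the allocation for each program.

Summit Outreach: $34,100 | Garrison Housing: $59,700 | Riverside Wellness: $19,125 | Harbor Workforce: $29,375 | Meridian Youth: $37,300

Total headcount = 509.
Proportional shares (ignoring caps): Summit Outreach 69,511.20; Garrison Housing 45,164.64; Riverside Wellness 14,466.80; Harbor Workforce 22,229.47; Meridian Youth 28,227.90.
Held at cap: Summit Outreach ($34,100); residual $145,500 reallocated over remaining headcount 312.
Remaining shares: Garrison Housing 59,692.31 → $59,700; Riverside Wellness 19,120.19 → $19,125; Harbor Workforce 29,379.81 → $29,375; Meridian Youth 37,307.69 → $37,300.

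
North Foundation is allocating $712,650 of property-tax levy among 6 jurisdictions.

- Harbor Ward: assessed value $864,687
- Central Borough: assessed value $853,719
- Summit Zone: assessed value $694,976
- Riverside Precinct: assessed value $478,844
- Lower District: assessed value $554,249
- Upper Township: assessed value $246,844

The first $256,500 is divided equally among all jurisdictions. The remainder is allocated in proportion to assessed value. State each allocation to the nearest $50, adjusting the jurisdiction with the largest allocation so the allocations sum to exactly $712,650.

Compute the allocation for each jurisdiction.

$256,500 shared equally gives $42,750 per jurisdiction.
Remainder $456,150 by assessed value (total 3,693,319): Harbor Ward 106,794.72 → $106,800; Central Borough 105,440.10 → $105,450; Summit Zone 85,834.26 → $85,850; Riverside Precinct 59,140.49 → $59,150; Lower District 68,453.52 → $68,450; Upper Township 30,486.91 → $30,500.
Rounding difference −$50 on remainder applied to Harbor Ward.
Totals: Harbor Ward $42,750 + $106,750 = $149,500; Central Borough $42,750 + $105,450 = $148,200; Summit Zone $42,750 + $85,850 = $128,600; Riverside Precinct $42,750 + $59,150 = $101,900; Lower District $42,750 + $68,450 = $111,200; Upper Township $42,750 + $30,500 = $73,250.

Harbor Ward: $149,500 | Central Borough: $148,200 | Summit Zone: $128,600 | Riverside Precinct: $101,900 | Lower District: $111,200 | Upper Township: $73,250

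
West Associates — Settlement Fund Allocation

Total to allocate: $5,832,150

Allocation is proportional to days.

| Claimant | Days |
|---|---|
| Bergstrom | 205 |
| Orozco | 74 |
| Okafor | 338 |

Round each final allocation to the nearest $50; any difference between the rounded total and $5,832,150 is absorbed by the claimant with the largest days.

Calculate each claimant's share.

Days total: 205 + 74 + 338 = 617.
Pro-rata amounts: Bergstrom 1,937,748.38; Orozco 699,479.90; Okafor 3,194,921.72.
At nearest $50: Bergstrom $1,937,750; Orozco $699,500; Okafor $3,194,900. Sum = $5,832,150.
No rounding difference to absorb.

Bergstrom: $1,937,750; Orozco: $699,500; Okafor: $3,194,900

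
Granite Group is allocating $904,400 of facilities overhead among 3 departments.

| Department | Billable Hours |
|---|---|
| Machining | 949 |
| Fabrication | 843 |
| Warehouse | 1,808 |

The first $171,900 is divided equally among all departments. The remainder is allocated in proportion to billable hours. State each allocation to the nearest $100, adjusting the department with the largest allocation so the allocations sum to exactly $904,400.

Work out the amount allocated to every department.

Machining: $250,400 · Fabrication: $228,800 · Warehouse: $425,200

First tranche $171,900 split equally: $57,300 each.
Remainder $732,500 by billable hours (total 3,600): Machining 193,095.14 → $193,100; Fabrication 171,527.08 → $171,500; Warehouse 367,877.78 → $367,900.
Totals: Machining $57,300 + $193,100 = $250,400; Fabrication $57,300 + $171,500 = $228,800; Warehouse $57,300 + $367,900 = $425,200.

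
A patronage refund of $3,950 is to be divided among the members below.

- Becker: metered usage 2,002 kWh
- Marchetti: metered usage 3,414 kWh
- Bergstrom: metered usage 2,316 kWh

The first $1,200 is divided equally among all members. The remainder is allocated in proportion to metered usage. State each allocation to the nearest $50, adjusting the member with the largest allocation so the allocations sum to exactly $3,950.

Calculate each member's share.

Becker: $1,100 · Marchetti: $1,650 · Bergstrom: $1,200

Equal tier: $1,200 ÷ 3 = $400 apiece.
Remainder $2,750 by metered usage (total 7,732): Becker 712.04 → $700; Marchetti 1,214.24 → $1,200; Bergstrom 823.72 → $800.
Rounding difference +$50 on remainder applied to Marchetti.
Totals: Becker $400 + $700 = $1,100; Marchetti $400 + $1,250 = $1,650; Bergstrom $400 + $800 = $1,200.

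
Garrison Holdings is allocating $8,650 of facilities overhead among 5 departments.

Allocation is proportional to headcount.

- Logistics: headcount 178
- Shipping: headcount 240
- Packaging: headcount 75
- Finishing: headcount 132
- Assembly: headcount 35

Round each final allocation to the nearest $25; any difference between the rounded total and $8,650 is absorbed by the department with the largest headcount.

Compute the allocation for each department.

Logistics: $2,325 | Shipping: $3,175 | Packaging: $975 | Finishing: $1,725 | Assembly: $450

Sum of headcount: 660.
Pro-rata amounts: Logistics 178/660 × $8,650 = 2,332.88; Shipping 240/660 × $8,650 = 3,145.45; Packaging 75/660 × $8,650 = 982.95; Finishing 132/660 × $8,650 = 1,730.00; Assembly 35/660 × $8,650 = 458.71.
At nearest $25: Logistics $2,325; Shipping $3,150; Packaging $975; Finishing $1,725; Assembly $450. Sum = $8,625.
Difference $8,650 − $8,625 = +$25 applied to largest headcount (Shipping): Shipping becomes $3,175.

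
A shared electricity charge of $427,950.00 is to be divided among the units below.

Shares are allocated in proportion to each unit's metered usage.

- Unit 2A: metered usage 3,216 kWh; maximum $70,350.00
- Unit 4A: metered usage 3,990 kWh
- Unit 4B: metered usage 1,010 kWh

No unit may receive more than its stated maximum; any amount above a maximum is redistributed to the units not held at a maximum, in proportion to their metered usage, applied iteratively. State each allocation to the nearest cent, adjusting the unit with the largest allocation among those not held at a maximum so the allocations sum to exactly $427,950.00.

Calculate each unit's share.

Combined metered usage = 8,216.
Unconstrained shares: Unit 2A 167,513.0477; Unit 4A 207,828.6879; Unit 4B 52,608.2644.
Cap binds for Unit 2A ($70,350.00); remaining pool $357,600.00 reallocated over remaining metered usage 5,000.
Shares after redistribution: Unit 4A 285,364.8000 → $285,364.80; Unit 4B 72,235.2000 → $72,235.20.

Unit 2A: $70,350.00 | Unit 4A: $285,364.80 | Unit 4B: $72,235.20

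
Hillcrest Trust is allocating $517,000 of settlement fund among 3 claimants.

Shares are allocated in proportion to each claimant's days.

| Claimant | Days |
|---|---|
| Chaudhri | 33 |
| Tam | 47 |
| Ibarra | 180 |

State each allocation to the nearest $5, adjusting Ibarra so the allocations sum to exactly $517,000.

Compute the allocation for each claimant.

Combined days = 260.
Proportional shares: Chaudhri 33/260 × $517,000 = 65,619.23; Tam 47/260 × $517,000 = 93,457.69; Ibarra 180/260 × $517,000 = 357,923.08.
At nearest $5: Chaudhri $65,620; Tam $93,460; Ibarra $357,925. Sum = $517,005.
Difference $517,000 − $517,005 = −$5 applied to Ibarra: Ibarra becomes $357,920.

Chaudhri: $65,620 | Tam: $93,460 | Ibarra: $357,920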